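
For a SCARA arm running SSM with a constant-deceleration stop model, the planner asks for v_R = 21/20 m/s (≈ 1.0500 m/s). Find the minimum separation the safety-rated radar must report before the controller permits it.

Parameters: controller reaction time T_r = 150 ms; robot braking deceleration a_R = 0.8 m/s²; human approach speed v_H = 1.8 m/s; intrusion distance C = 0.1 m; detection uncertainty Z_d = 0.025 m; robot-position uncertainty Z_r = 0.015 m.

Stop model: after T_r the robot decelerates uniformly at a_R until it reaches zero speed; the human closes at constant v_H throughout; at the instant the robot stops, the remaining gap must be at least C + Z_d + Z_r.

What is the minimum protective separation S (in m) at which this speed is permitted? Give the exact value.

T_s = v_R/a_R = (21/20)/(4/5) = 1.3125 s
reaction-phase robot travel = 1.0500·0.1500 = 0.1575 m
robot covers 1.0500·1.3125 − ½·0.8000·1.3125² = 0.6891 m while stopping
human over T_r+T_s: 1.8000·(0.1500+1.3125) = 2.6325 m
C+Z_d+Z_r = 0.1000+0.0250+0.0150 = 0.1400 m
S_min ≈ 0.1575+0.6891+2.6325+0.1400  ⇒  S_min = 11581/3200 m

S_min = 11581/3200 m = 3.6191 m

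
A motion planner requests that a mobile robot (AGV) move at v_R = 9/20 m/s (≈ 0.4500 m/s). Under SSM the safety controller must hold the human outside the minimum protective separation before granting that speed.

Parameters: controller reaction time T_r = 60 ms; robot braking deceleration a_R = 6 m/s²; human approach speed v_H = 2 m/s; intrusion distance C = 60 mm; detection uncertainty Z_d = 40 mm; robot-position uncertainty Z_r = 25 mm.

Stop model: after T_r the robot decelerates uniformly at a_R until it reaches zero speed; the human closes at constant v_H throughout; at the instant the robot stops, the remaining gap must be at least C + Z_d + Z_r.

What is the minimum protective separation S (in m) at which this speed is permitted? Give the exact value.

S_min = 3511/8000 m = 0.4389 m

T_s = v_R/a_R = (9/20)/6 = 0.0750 s
reaction-phase robot travel = 0.4500·0.0600 = 0.0270 m
braking distance = 0.4500²/(2·6.0000) = 0.0169 m
person approaches 2.0000·(0.0600+0.0750) = 0.2700 m
margins: 0.0600+0.0400+0.0250 = 0.1250 m
S_min ≈ 0.0270+0.0169+0.2700+0.1250  ⇒  S_min = 3511/8000 m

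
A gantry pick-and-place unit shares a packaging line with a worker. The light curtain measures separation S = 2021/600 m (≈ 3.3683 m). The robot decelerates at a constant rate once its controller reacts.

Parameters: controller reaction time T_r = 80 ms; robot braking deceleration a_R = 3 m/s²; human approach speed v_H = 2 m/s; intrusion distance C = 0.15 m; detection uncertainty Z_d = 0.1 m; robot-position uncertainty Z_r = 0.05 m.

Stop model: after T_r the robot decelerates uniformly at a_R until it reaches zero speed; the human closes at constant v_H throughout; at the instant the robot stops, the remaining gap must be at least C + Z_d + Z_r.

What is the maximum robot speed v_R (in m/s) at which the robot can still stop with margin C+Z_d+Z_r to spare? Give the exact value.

quadratic (1/6)·v² + (56/75)·v + (-349/120) = 0
  disc = (56/75)² − 4·(1/6)·(-349/120) = 6241/2500 ; √disc = 79/50
  v_R = (−(56/75) + 79/50) / (2·(1/6)) = 5/2 m/s
check:
T_s = v_R/a_R = (5/2)/3 = 0.8333 s
robot in T_r: 2.5000·0.0800 = 0.2000 m
robot under decel: 2.5000²/(2·3.0000) = 1.0417 m
human over T_r+T_s: 2.0000·(0.0800+0.8333) = 1.8267 m
C+Z_d+Z_r = 0.1500+0.1000+0.0500 = 0.3000 m
sum ≈ 0.2000+1.0417+1.8267+0.3000 ≈ 3.3683 m = S ✓

v_R_max = 5/2 m/s = 2.5000 m/s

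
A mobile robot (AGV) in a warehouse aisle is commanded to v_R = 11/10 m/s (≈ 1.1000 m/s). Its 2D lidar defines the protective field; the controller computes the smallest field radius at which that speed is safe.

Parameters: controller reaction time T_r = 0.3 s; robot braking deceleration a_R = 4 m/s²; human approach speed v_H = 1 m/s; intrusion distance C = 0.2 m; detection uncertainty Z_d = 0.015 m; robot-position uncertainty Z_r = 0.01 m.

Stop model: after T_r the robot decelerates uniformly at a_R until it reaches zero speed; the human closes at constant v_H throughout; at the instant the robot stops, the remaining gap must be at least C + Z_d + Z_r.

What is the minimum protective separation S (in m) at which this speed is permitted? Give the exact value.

braking lasts T_s = (11/10)/4 = 0.2750 s
robot covers v_R·T_r = 1.1000·0.3000 = 0.3300 m before braking
robot covers 1.1000·0.2750 − ½·4.0000·0.2750² = 0.1512 m while stopping
person approaches 1.0000·(0.3000+0.2750) = 0.5750 m
C+Z_d+Z_r = 0.2000+0.0150+0.0100 = 0.2250 m
S_min ≈ 0.3300+0.1512+0.5750+0.2250  ⇒  S_min = 41/32 m

S_min = 41/32 m = 1.2812 m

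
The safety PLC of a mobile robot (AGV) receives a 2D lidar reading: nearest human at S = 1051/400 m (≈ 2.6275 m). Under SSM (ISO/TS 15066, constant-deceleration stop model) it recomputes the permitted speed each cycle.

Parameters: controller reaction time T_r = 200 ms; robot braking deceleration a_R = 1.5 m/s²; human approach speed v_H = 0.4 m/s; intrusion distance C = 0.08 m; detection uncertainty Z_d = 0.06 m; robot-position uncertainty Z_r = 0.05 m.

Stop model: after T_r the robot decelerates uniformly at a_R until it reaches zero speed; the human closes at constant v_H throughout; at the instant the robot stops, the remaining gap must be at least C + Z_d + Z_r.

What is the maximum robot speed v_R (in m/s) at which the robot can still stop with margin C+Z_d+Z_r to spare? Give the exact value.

collect terms ⇒ (1/3)·v_R² + (7/15)·v_R + (-943/400) = 0
  disc = (7/15)² − 4·(1/3)·(-943/400) = 121/36 ; √disc = 11/6
  v_R = (−(7/15) + 11/6) / (2·(1/3)) = 41/20 m/s
check:
stop time T_s = (41/20)/(3/2) = 1.3667 s
robot covers v_R·T_r = 2.0500·0.2000 = 0.4100 m before braking
robot under decel: 2.0500²/(2·1.5000) = 1.4008 m
person approaches 0.4000·(0.2000+1.3667) = 0.6267 m
residual clearance needed = 0.0800+0.0600+0.0500 = 0.1900 m
sum ≈ 0.4100+1.4008+0.6267+0.1900 ≈ 2.6275 m = S ✓

v_R_max = 41/20 m/s = 2.0500 m/s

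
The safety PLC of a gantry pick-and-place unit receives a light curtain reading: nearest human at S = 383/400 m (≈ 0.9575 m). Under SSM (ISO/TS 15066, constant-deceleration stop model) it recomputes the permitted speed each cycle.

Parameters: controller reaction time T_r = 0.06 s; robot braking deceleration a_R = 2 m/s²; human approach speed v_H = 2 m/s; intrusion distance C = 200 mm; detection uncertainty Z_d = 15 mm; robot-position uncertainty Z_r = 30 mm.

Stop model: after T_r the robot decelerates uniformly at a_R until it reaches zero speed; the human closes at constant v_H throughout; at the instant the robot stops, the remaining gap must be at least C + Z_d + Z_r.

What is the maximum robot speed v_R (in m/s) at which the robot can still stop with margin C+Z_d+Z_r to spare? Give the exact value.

v_R_max = 1/2 m/s = 0.5000 m/s

quadratic (1/4)·v² + (53/50)·v + (-237/400) = 0
  disc = (53/50)² − 4·(1/4)·(-237/400) = 17161/10000 ; √disc = 131/100
  v_R = (−(53/50) + 131/100) / (2·(1/4)) = 1/2 m/s
check:
stop time T_s = (1/2)/2 = 0.2500 s
robot in T_r: 0.5000·0.0600 = 0.0300 m
robot covers 0.5000·0.2500 − ½·2.0000·0.2500² = 0.0625 m while stopping
human over T_r+T_s: 2.0000·(0.0600+0.2500) = 0.6200 m
residual clearance needed = 0.2000+0.0150+0.0300 = 0.2450 m
sum ≈ 0.0300+0.0625+0.6200+0.2450 ≈ 0.9575 m = S ✓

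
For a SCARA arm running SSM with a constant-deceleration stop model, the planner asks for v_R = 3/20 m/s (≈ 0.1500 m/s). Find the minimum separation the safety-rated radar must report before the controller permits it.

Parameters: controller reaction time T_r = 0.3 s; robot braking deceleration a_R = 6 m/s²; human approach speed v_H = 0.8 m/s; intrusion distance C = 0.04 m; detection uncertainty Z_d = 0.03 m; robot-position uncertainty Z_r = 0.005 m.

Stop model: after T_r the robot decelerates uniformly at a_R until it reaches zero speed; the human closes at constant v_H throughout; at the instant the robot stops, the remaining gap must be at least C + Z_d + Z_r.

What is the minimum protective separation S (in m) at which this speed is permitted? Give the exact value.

stop time T_s = (3/20)/6 = 0.0250 s
reaction-phase robot travel = 0.1500·0.3000 = 0.0450 m
robot covers 0.1500·0.0250 − ½·6.0000·0.0250² = 0.0019 m while stopping
person approaches 0.8000·(0.3000+0.0250) = 0.2600 m
C+Z_d+Z_r = 0.0400+0.0300+0.0050 = 0.0750 m
S_min ≈ 0.0450+0.0019+0.2600+0.0750  ⇒  S_min = 611/1600 m

S_min = 611/1600 m = 0.3819 m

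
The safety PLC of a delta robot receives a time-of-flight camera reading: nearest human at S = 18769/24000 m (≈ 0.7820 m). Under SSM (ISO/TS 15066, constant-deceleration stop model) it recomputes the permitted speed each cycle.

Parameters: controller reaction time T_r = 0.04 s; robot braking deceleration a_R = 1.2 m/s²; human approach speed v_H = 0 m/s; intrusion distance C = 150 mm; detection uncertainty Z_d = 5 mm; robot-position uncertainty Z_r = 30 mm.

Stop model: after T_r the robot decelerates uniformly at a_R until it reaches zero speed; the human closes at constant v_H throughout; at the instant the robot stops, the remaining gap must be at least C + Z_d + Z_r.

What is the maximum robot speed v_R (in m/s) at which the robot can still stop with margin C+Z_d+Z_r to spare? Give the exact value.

v_R_max = 23/20 m/s = 1.1500 m/s

at the boundary: (5/12)·v² + (1/25)·v + (-14329/24000) = 0
  disc = (1/25)² − 4·(5/12)·(-14329/24000) = 358801/360000 ; √disc = 599/600
  v_R = (−(1/25) + 599/600) / (2·(5/12)) = 23/20 m/s
check:
T_s = v_R/a_R = (23/20)/(6/5) = 0.9583 s
robot covers v_R·T_r = 1.1500·0.0400 = 0.0460 m before braking
robot under decel: 1.1500²/(2·1.2000) = 0.5510 m
person approaches 0.0000·(0.0400+0.9583) = 0.0000 m
margins: 0.1500+0.0050+0.0300 = 0.1850 m
sum ≈ 0.0460+0.5510+0.0000+0.1850 ≈ 0.7820 m = S ✓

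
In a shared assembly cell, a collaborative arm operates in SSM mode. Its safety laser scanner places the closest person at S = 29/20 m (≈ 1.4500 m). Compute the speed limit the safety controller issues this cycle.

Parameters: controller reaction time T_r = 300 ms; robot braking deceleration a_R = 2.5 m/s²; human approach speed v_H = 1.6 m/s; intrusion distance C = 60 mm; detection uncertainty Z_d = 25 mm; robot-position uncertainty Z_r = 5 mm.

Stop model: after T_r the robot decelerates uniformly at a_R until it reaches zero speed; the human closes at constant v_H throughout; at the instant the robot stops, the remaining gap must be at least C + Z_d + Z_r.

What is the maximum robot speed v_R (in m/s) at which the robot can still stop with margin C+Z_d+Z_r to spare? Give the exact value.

at the boundary: (1/5)·v² + (47/50)·v + (-22/25) = 0
  disc = (47/50)² − 4·(1/5)·(-22/25) = 3969/2500 ; √disc = 63/50
  v_R = (−(47/50) + 63/50) / (2·(1/5)) = 4/5 m/s
check:
stop time T_s = (4/5)/(5/2) = 0.3200 s
robot covers v_R·T_r = 0.8000·0.3000 = 0.2400 m before braking
robot under decel: 0.8000²/(2·2.5000) = 0.1280 m
human over T_r+T_s: 1.6000·(0.3000+0.3200) = 0.9920 m
residual clearance needed = 0.0600+0.0250+0.0050 = 0.0900 m
sum ≈ 0.2400+0.1280+0.9920+0.0900 ≈ 1.4500 m = S ✓

v_R_max = 4/5 m/s = 0.8000 m/s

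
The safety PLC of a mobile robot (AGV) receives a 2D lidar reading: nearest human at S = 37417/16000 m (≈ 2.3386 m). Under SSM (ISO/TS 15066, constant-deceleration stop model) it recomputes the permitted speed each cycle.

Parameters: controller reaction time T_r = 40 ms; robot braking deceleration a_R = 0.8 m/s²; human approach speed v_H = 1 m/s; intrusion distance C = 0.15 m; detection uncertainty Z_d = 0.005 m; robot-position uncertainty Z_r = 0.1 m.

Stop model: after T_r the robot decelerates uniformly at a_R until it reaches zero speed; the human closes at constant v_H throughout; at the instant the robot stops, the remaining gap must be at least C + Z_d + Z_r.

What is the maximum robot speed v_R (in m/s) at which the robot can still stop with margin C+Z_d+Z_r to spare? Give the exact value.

at the boundary: (5/8)·v² + (129/100)·v + (-32697/16000) = 0
  disc = (129/100)² − 4·(5/8)·(-32697/16000) = 1083681/160000 ; √disc = 1041/400
  v_R = (−(129/100) + 1041/400) / (2·(5/8)) = 21/20 m/s
check:
stop time T_s = (21/20)/(4/5) = 1.3125 s
robot covers v_R·T_r = 1.0500·0.0400 = 0.0420 m before braking
braking distance = 1.0500²/(2·0.8000) = 0.6891 m
person approaches 1.0000·(0.0400+1.3125) = 1.3525 m
C+Z_d+Z_r = 0.1500+0.0050+0.1000 = 0.2550 m
sum ≈ 0.0420+0.6891+1.3525+0.2550 ≈ 2.3386 m = S ✓

v_R_max = 21/20 m/s = 1.0500 m/s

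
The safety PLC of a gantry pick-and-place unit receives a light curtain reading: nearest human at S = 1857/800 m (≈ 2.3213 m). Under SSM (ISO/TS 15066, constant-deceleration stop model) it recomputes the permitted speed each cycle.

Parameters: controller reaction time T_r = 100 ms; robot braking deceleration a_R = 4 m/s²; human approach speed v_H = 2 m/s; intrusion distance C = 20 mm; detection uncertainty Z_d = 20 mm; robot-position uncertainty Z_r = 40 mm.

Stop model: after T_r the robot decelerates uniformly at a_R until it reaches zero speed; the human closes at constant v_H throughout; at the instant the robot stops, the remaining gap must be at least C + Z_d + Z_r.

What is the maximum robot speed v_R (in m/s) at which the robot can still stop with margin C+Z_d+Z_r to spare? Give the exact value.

quadratic (1/8)·v² + (3/5)·v + (-1633/800) = 0
  disc = (3/5)² − 4·(1/8)·(-1633/800) = 2209/1600 ; √disc = 47/40
  v_R = (−(3/5) + 47/40) / (2·(1/8)) = 23/10 m/s
check:
T_s = v_R/a_R = (23/10)/4 = 0.5750 s
reaction-phase robot travel = 2.3000·0.1000 = 0.2300 m
robot covers 2.3000·0.5750 − ½·4.0000·0.5750² = 0.6613 m while stopping
human over T_r+T_s: 2.0000·(0.1000+0.5750) = 1.3500 m
C+Z_d+Z_r = 0.0200+0.0200+0.0400 = 0.0800 m
sum ≈ 0.2300+0.6613+1.3500+0.0800 ≈ 2.3213 m = S ✓

v_R_max = 23/10 m/s = 2.3000 m/s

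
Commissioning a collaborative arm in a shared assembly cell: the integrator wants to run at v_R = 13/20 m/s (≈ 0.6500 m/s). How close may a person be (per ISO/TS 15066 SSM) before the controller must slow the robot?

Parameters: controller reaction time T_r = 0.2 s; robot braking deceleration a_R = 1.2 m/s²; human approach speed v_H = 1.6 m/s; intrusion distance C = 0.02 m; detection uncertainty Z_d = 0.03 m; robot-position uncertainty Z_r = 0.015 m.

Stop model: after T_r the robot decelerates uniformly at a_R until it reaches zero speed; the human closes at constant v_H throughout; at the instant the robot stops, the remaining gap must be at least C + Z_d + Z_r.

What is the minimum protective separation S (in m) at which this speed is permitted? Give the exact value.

S_min = 7477/4800 m = 1.5577 m

braking lasts T_s = (13/20)/(6/5) = 0.5417 s
robot covers v_R·T_r = 0.6500·0.2000 = 0.1300 m before braking
robot under decel: 0.6500²/(2·1.2000) = 0.1760 m
person approaches 1.6000·(0.2000+0.5417) = 1.1867 m
margins: 0.0200+0.0300+0.0150 = 0.0650 m
S_min ≈ 0.1300+0.1760+1.1867+0.0650  ⇒  S_min = 7477/4800 m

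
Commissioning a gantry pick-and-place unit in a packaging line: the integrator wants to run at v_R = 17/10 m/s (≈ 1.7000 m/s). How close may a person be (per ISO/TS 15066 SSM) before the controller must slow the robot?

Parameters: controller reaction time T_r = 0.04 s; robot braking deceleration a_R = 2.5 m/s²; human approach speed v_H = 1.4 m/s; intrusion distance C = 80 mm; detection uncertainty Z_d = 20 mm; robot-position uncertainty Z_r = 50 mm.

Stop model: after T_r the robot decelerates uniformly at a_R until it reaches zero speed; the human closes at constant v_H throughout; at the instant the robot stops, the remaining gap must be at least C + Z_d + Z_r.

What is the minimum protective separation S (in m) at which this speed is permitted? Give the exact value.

S_min = 451/250 m = 1.8040 m

stop time T_s = (17/10)/(5/2) = 0.6800 s
robot in T_r: 1.7000·0.0400 = 0.0680 m
robot covers 1.7000·0.6800 − ½·2.5000·0.6800² = 0.5780 m while stopping
person approaches 1.4000·(0.0400+0.6800) = 1.0080 m
margins: 0.0800+0.0200+0.0500 = 0.1500 m
S_min ≈ 0.0680+0.5780+1.0080+0.1500  ⇒  S_min = 451/250 m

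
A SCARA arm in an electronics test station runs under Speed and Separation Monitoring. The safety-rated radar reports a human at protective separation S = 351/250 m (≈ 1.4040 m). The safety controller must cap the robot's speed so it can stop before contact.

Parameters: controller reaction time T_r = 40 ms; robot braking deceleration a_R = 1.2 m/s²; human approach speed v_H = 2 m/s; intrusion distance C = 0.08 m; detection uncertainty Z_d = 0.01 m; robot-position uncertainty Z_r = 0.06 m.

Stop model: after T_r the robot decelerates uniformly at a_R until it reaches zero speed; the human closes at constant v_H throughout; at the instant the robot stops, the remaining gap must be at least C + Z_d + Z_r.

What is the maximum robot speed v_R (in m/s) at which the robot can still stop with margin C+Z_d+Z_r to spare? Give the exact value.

at the boundary: (5/12)·v² + (128/75)·v + (-587/500) = 0
  disc = (128/75)² − 4·(5/12)·(-587/500) = 109561/22500 ; √disc = 331/150
  v_R = (−(128/75) + 331/150) / (2·(5/12)) = 3/5 m/s
check:
T_s = v_R/a_R = (3/5)/(6/5) = 0.5000 s
reaction-phase robot travel = 0.6000·0.0400 = 0.0240 m
braking distance = 0.6000²/(2·1.2000) = 0.1500 m
human closes 2.0000·0.5400 = 1.0800 m
margins: 0.0800+0.0100+0.0600 = 0.1500 m
sum ≈ 0.0240+0.1500+1.0800+0.1500 ≈ 1.4040 m = S ✓

v_R_max = 3/5 m/s = 0.6000 m/s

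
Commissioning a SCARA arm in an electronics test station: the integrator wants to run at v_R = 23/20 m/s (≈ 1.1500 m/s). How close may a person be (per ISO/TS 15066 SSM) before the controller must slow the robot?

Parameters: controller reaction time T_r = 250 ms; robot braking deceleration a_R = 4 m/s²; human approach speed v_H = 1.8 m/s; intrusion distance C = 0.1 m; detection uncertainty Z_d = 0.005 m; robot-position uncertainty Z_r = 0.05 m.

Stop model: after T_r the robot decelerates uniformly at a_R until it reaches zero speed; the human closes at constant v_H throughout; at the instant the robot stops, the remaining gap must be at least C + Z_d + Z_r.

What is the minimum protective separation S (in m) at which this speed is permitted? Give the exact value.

S_min = 5041/3200 m = 1.5753 m

stop time T_s = (23/20)/4 = 0.2875 s
robot covers v_R·T_r = 1.1500·0.2500 = 0.2875 m before braking
braking distance = 1.1500²/(2·4.0000) = 0.1653 m
person approaches 1.8000·(0.2500+0.2875) = 0.9675 m
C+Z_d+Z_r = 0.1000+0.0050+0.0500 = 0.1550 m
S_min ≈ 0.2875+0.1653+0.9675+0.1550  ⇒  S_min = 5041/3200 m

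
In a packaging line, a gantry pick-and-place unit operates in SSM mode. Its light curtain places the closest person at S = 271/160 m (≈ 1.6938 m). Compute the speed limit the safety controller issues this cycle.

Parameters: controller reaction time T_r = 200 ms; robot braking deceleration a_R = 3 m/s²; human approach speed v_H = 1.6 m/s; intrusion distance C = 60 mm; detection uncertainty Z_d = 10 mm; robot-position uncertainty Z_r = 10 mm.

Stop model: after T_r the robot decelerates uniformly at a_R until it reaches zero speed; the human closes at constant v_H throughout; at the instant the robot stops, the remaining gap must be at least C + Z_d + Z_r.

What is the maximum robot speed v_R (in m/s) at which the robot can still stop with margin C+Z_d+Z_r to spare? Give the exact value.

at the boundary: (1/6)·v² + (11/15)·v + (-207/160) = 0
  disc = (11/15)² − 4·(1/6)·(-207/160) = 5041/3600 ; √disc = 71/60
  v_R = (−(11/15) + 71/60) / (2·(1/6)) = 27/20 m/s
check:
T_s = v_R/a_R = (27/20)/3 = 0.4500 s
robot covers v_R·T_r = 1.3500·0.2000 = 0.2700 m before braking
robot covers 1.3500·0.4500 − ½·3.0000·0.4500² = 0.3038 m while stopping
human closes 1.6000·0.6500 = 1.0400 m
residual clearance needed = 0.0600+0.0100+0.0100 = 0.0800 m
sum ≈ 0.2700+0.3038+1.0400+0.0800 ≈ 1.6938 m = S ✓

v_R_max = 27/20 m/s = 1.3500 m/s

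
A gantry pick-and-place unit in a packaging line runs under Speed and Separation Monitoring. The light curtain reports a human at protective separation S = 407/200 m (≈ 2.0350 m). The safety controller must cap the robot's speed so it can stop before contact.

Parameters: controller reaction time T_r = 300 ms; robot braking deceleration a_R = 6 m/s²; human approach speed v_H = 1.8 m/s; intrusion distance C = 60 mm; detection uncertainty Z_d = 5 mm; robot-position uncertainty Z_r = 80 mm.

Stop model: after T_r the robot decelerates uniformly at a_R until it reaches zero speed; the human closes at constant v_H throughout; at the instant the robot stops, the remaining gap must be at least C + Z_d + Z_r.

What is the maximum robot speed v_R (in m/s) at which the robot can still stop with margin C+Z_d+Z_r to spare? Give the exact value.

v_R_max = 9/5 m/s = 1.8000 m/s

collect terms ⇒ (1/12)·v_R² + (3/5)·v_R + (-27/20) = 0
  disc = (3/5)² − 4·(1/12)·(-27/20) = 81/100 ; √disc = 9/10
  v_R = (−(3/5) + 9/10) / (2·(1/12)) = 9/5 m/s
check:
braking lasts T_s = (9/5)/6 = 0.3000 s
robot covers v_R·T_r = 1.8000·0.3000 = 0.5400 m before braking
robot covers 1.8000·0.3000 − ½·6.0000·0.3000² = 0.2700 m while stopping
human over T_r+T_s: 1.8000·(0.3000+0.3000) = 1.0800 m
residual clearance needed = 0.0600+0.0050+0.0800 = 0.1450 m
sum ≈ 0.5400+0.2700+1.0800+0.1450 ≈ 2.0350 m = S ✓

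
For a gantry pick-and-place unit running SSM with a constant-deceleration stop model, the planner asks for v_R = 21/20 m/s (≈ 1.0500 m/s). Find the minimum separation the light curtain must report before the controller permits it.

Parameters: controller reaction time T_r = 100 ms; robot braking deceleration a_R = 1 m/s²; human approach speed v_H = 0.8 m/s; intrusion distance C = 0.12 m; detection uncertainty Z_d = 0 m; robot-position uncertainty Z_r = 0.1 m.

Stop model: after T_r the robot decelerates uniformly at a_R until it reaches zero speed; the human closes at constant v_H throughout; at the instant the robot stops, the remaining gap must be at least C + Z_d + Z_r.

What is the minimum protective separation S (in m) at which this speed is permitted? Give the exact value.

stop time T_s = (21/20)/1 = 1.0500 s
robot in T_r: 1.0500·0.1000 = 0.1050 m
robot under decel: 1.0500²/(2·1.0000) = 0.5513 m
human over T_r+T_s: 0.8000·(0.1000+1.0500) = 0.9200 m
C+Z_d+Z_r = 0.1200+0.0000+0.1000 = 0.2200 m
S_min ≈ 0.1050+0.5513+0.9200+0.2200  ⇒  S_min = 1437/800 m

S_min = 1437/800 m = 1.7962 m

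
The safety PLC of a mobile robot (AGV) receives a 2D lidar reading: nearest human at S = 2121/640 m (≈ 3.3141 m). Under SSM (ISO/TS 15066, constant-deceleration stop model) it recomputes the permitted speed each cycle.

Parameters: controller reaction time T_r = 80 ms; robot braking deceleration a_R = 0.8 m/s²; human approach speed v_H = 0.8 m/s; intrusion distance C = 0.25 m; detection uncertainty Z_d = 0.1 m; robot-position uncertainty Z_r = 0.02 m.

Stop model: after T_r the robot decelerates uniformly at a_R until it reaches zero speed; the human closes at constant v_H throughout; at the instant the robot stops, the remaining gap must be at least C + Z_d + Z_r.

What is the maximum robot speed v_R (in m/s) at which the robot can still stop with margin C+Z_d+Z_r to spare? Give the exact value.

v_R_max = 29/20 m/s = 1.4500 m/s

quadratic (5/8)·v² + (27/25)·v + (-46081/16000) = 0
  disc = (27/25)² − 4·(5/8)·(-46081/16000) = 1338649/160000 ; √disc = 1157/400
  v_R = (−(27/25) + 1157/400) / (2·(5/8)) = 29/20 m/s
check:
stop time T_s = (29/20)/(4/5) = 1.8125 s
robot covers v_R·T_r = 1.4500·0.0800 = 0.1160 m before braking
robot covers 1.4500·1.8125 − ½·0.8000·1.8125² = 1.3141 m while stopping
person approaches 0.8000·(0.0800+1.8125) = 1.5140 m
C+Z_d+Z_r = 0.2500+0.1000+0.0200 = 0.3700 m
sum ≈ 0.1160+1.3141+1.5140+0.3700 ≈ 3.3141 m = S ✓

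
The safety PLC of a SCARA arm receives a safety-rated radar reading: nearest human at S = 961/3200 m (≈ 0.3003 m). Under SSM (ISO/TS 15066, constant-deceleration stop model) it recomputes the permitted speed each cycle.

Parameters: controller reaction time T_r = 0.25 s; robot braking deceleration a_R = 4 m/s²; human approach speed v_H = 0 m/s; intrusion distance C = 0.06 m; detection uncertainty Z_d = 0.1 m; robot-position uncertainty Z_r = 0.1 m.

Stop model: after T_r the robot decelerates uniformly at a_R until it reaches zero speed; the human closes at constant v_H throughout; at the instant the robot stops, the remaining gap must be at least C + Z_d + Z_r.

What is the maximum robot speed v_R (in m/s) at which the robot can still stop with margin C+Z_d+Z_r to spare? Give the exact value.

collect terms ⇒ (1/8)·v_R² + (1/4)·v_R + (-129/3200) = 0
  disc = (1/4)² − 4·(1/8)·(-129/3200) = 529/6400 ; √disc = 23/80
  v_R = (−(1/4) + 23/80) / (2·(1/8)) = 3/20 m/s
check:
stop time T_s = (3/20)/4 = 0.0375 s
robot covers v_R·T_r = 0.1500·0.2500 = 0.0375 m before braking
robot covers 0.1500·0.0375 − ½·4.0000·0.0375² = 0.0028 m while stopping
person approaches 0.0000·(0.2500+0.0375) = 0.0000 m
margins: 0.0600+0.1000+0.1000 = 0.2600 m
sum ≈ 0.0375+0.0028+0.0000+0.2600 ≈ 0.3003 m = S ✓

v_R_max = 3/20 m/s = 0.1500 m/s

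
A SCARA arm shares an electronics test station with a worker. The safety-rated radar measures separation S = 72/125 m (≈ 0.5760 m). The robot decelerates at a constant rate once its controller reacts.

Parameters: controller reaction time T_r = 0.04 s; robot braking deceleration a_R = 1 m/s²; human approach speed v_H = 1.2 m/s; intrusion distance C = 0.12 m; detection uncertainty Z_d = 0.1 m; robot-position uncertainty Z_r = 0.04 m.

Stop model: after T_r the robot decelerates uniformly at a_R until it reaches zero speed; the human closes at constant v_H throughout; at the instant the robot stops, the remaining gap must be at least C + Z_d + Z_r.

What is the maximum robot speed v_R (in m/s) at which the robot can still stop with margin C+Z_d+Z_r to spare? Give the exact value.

quadratic (1/2)·v² + (31/25)·v + (-67/250) = 0
  disc = (31/25)² − 4·(1/2)·(-67/250) = 1296/625 ; √disc = 36/25
  v_R = (−(31/25) + 36/25) / (2·(1/2)) = 1/5 m/s
check:
braking lasts T_s = (1/5)/1 = 0.2000 s
robot covers v_R·T_r = 0.2000·0.0400 = 0.0080 m before braking
braking distance = 0.2000²/(2·1.0000) = 0.0200 m
human closes 1.2000·0.2400 = 0.2880 m
margins: 0.1200+0.1000+0.0400 = 0.2600 m
sum ≈ 0.0080+0.0200+0.2880+0.2600 ≈ 0.5760 m = S ✓

v_R_max = 1/5 m/s = 0.2000 m/s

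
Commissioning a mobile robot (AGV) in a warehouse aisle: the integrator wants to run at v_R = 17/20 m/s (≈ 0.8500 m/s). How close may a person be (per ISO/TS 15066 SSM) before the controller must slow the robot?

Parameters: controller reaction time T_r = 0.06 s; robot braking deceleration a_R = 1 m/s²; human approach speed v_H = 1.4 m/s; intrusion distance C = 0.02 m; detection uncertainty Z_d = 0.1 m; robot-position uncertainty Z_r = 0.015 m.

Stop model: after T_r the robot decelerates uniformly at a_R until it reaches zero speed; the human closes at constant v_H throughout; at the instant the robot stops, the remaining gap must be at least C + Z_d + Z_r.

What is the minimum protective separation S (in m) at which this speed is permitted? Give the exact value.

S_min = 1457/800 m = 1.8213 m

T_s = v_R/a_R = (17/20)/1 = 0.8500 s
robot in T_r: 0.8500·0.0600 = 0.0510 m
robot covers 0.8500·0.8500 − ½·1.0000·0.8500² = 0.3613 m while stopping
human over T_r+T_s: 1.4000·(0.0600+0.8500) = 1.2740 m
C+Z_d+Z_r = 0.0200+0.1000+0.0150 = 0.1350 m
S_min ≈ 0.0510+0.3613+1.2740+0.1350  ⇒  S_min = 1457/800 m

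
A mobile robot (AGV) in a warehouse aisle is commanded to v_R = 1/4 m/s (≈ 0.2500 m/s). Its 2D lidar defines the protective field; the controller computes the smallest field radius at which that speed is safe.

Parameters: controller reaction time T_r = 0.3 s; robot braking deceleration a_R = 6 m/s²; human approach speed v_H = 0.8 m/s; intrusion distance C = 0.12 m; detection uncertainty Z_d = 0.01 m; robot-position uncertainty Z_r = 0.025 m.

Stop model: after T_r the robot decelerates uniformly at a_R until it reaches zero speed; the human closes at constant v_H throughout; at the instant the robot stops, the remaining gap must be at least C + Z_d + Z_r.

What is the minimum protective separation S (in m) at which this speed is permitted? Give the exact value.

S_min = 2441/4800 m = 0.5085 m

braking lasts T_s = (1/4)/6 = 0.0417 s
reaction-phase robot travel = 0.2500·0.3000 = 0.0750 m
robot covers 0.2500·0.0417 − ½·6.0000·0.0417² = 0.0052 m while stopping
human closes 0.8000·0.3417 = 0.2733 m
margins: 0.1200+0.0100+0.0250 = 0.1550 m
S_min ≈ 0.0750+0.0052+0.2733+0.1550  ⇒  S_min = 2441/4800 m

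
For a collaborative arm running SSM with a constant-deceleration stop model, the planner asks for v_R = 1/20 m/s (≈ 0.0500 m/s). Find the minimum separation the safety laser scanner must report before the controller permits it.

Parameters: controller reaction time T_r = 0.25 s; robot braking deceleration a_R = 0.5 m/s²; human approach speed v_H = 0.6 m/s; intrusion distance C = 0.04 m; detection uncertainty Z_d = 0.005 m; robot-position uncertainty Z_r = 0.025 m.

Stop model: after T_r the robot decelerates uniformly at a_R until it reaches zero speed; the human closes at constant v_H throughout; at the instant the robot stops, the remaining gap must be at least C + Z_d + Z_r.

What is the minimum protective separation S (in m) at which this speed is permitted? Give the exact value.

S_min = 59/200 m = 0.2950 m

T_s = v_R/a_R = (1/20)/(1/2) = 0.1000 s
robot in T_r: 0.0500·0.2500 = 0.0125 m
robot covers 0.0500·0.1000 − ½·0.5000·0.1000² = 0.0025 m while stopping
human closes 0.6000·0.3500 = 0.2100 m
margins: 0.0400+0.0050+0.0250 = 0.0700 m
S_min ≈ 0.0125+0.0025+0.2100+0.0700  ⇒  S_min = 59/200 m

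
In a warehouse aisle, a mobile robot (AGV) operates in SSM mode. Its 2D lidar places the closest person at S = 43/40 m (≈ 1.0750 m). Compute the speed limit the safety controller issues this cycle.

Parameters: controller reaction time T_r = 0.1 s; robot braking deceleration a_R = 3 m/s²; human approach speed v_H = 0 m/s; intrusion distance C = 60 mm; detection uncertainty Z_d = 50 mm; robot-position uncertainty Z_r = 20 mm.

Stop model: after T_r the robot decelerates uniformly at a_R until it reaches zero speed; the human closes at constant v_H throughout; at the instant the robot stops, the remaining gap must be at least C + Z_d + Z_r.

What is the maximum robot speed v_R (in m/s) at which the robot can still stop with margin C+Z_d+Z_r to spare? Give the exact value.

v_R_max = 21/10 m/s = 2.1000 m/s

collect terms ⇒ (1/6)·v_R² + (1/10)·v_R + (-189/200) = 0
  disc = (1/10)² − 4·(1/6)·(-189/200) = 16/25 ; √disc = 4/5
  v_R = (−(1/10) + 4/5) / (2·(1/6)) = 21/10 m/s
check:
braking lasts T_s = (21/10)/3 = 0.7000 s
robot covers v_R·T_r = 2.1000·0.1000 = 0.2100 m before braking
braking distance = 2.1000²/(2·3.0000) = 0.7350 m
human closes 0.0000·0.8000 = 0.0000 m
residual clearance needed = 0.0600+0.0500+0.0200 = 0.1300 m
sum ≈ 0.2100+0.7350+0.0000+0.1300 ≈ 1.0750 m = S ✓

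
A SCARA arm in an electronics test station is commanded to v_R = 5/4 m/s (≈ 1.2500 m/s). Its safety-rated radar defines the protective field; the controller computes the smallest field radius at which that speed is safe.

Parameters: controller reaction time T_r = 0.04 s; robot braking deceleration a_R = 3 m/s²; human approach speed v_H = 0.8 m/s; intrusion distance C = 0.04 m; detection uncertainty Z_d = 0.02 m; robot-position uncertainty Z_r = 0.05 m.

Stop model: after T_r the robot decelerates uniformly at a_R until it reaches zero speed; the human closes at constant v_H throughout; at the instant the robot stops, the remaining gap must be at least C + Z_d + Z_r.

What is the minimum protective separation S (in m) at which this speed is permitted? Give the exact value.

T_s = v_R/a_R = (5/4)/3 = 0.4167 s
robot covers v_R·T_r = 1.2500·0.0400 = 0.0500 m before braking
robot under decel: 1.2500²/(2·3.0000) = 0.2604 m
human closes 0.8000·0.4567 = 0.3653 m
residual clearance needed = 0.0400+0.0200+0.0500 = 0.1100 m
S_min ≈ 0.0500+0.2604+0.3653+0.1100  ⇒  S_min = 3143/4000 m

S_min = 3143/4000 m = 0.7857 m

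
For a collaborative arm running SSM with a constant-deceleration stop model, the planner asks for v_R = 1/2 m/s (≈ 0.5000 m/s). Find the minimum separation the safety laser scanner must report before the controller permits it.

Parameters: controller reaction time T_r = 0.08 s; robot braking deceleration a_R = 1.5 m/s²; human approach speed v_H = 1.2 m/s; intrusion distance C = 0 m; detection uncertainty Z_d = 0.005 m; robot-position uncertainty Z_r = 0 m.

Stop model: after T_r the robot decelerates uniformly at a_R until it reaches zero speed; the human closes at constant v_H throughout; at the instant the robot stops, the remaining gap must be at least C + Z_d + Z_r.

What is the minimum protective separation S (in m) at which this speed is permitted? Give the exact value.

T_s = v_R/a_R = (1/2)/(3/2) = 0.3333 s
reaction-phase robot travel = 0.5000·0.0800 = 0.0400 m
robot under decel: 0.5000²/(2·1.5000) = 0.0833 m
human over T_r+T_s: 1.2000·(0.0800+0.3333) = 0.4960 m
residual clearance needed = 0.0000+0.0050+0.0000 = 0.0050 m
S_min ≈ 0.0400+0.0833+0.4960+0.0050  ⇒  S_min = 1873/3000 m

S_min = 1873/3000 m = 0.6243 m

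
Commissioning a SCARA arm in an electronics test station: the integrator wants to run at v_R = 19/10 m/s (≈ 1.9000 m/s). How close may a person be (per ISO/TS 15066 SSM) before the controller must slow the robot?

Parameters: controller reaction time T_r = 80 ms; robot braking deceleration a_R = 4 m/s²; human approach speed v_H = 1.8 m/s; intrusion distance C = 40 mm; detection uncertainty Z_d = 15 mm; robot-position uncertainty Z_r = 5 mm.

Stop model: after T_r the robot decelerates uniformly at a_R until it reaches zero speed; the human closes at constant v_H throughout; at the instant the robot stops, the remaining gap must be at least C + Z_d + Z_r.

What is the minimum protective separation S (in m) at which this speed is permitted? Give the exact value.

S_min = 6649/4000 m = 1.6623 m

braking lasts T_s = (19/10)/4 = 0.4750 s
robot covers v_R·T_r = 1.9000·0.0800 = 0.1520 m before braking
robot under decel: 1.9000²/(2·4.0000) = 0.4512 m
person approaches 1.8000·(0.0800+0.4750) = 0.9990 m
C+Z_d+Z_r = 0.0400+0.0150+0.0050 = 0.0600 m
S_min ≈ 0.1520+0.4512+0.9990+0.0600  ⇒  S_min = 6649/4000 m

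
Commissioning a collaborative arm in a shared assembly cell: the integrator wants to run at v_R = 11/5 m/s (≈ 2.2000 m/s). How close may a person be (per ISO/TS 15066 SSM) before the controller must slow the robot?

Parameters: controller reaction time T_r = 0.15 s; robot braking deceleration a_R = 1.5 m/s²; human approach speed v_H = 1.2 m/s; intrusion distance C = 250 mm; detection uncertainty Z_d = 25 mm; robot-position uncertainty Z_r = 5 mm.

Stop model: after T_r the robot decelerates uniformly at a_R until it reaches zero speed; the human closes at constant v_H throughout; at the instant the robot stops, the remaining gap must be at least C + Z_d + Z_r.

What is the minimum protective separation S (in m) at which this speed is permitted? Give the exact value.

S_min = 1249/300 m = 4.1633 m

braking lasts T_s = (11/5)/(3/2) = 1.4667 s
robot covers v_R·T_r = 2.2000·0.1500 = 0.3300 m before braking
braking distance = 2.2000²/(2·1.5000) = 1.6133 m
human over T_r+T_s: 1.2000·(0.1500+1.4667) = 1.9400 m
residual clearance needed = 0.2500+0.0250+0.0050 = 0.2800 m
S_min ≈ 0.3300+1.6133+1.9400+0.2800  ⇒  S_min = 1249/300 m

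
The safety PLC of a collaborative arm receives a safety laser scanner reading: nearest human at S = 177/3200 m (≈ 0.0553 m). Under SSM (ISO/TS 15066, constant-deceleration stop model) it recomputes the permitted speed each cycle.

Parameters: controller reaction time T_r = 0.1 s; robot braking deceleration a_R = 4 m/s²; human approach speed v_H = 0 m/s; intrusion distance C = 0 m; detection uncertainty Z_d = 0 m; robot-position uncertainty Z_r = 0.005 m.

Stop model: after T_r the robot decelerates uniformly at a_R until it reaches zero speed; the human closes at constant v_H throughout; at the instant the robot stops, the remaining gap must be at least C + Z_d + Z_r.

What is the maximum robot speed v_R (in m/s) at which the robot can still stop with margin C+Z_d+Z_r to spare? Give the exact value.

collect terms ⇒ (1/8)·v_R² + (1/10)·v_R + (-161/3200) = 0
  disc = (1/10)² − 4·(1/8)·(-161/3200) = 9/256 ; √disc = 3/16
  v_R = (−(1/10) + 3/16) / (2·(1/8)) = 7/20 m/s
check:
T_s = v_R/a_R = (7/20)/4 = 0.0875 s
reaction-phase robot travel = 0.3500·0.1000 = 0.0350 m
robot under decel: 0.3500²/(2·4.0000) = 0.0153 m
person approaches 0.0000·(0.1000+0.0875) = 0.0000 m
residual clearance needed = 0.0000+0.0000+0.0050 = 0.0050 m
sum ≈ 0.0350+0.0153+0.0000+0.0050 ≈ 0.0553 m = S ✓

v_R_max = 7/20 m/s = 0.3500 m/s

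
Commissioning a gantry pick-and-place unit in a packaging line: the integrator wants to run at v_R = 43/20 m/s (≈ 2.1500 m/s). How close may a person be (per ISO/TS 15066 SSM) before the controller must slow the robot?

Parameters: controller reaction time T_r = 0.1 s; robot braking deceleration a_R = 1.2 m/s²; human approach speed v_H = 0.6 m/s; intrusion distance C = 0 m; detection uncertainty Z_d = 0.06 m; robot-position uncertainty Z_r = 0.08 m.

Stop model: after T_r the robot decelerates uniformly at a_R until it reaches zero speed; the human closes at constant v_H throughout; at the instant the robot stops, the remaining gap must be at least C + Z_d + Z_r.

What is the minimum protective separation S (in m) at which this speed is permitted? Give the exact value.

braking lasts T_s = (43/20)/(6/5) = 1.7917 s
robot covers v_R·T_r = 2.1500·0.1000 = 0.2150 m before braking
robot under decel: 2.1500²/(2·1.2000) = 1.9260 m
human over T_r+T_s: 0.6000·(0.1000+1.7917) = 1.1350 m
C+Z_d+Z_r = 0.0000+0.0600+0.0800 = 0.1400 m
S_min ≈ 0.2150+1.9260+1.1350+0.1400  ⇒  S_min = 16397/4800 m

S_min = 16397/4800 m = 3.4160 m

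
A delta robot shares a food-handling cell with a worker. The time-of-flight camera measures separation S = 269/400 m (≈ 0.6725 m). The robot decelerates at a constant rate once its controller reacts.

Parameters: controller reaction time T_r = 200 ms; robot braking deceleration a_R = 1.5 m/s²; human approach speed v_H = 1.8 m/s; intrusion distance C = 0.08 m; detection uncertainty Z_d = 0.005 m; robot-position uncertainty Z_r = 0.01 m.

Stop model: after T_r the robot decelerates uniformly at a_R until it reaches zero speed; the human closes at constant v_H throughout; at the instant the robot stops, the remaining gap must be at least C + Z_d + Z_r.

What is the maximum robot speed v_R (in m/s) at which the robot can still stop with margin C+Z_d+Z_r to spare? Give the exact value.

at the boundary: (1/3)·v² + (7/5)·v + (-87/400) = 0
  disc = (7/5)² − 4·(1/3)·(-87/400) = 9/4 ; √disc = 3/2
  v_R = (−(7/5) + 3/2) / (2·(1/3)) = 3/20 m/s
check:
stop time T_s = (3/20)/(3/2) = 0.1000 s
robot covers v_R·T_r = 0.1500·0.2000 = 0.0300 m before braking
robot covers 0.1500·0.1000 − ½·1.5000·0.1000² = 0.0075 m while stopping
human over T_r+T_s: 1.8000·(0.2000+0.1000) = 0.5400 m
residual clearance needed = 0.0800+0.0050+0.0100 = 0.0950 m
sum ≈ 0.0300+0.0075+0.5400+0.0950 ≈ 0.6725 m = S ✓

v_R_max = 3/20 m/s = 0.1500 m/s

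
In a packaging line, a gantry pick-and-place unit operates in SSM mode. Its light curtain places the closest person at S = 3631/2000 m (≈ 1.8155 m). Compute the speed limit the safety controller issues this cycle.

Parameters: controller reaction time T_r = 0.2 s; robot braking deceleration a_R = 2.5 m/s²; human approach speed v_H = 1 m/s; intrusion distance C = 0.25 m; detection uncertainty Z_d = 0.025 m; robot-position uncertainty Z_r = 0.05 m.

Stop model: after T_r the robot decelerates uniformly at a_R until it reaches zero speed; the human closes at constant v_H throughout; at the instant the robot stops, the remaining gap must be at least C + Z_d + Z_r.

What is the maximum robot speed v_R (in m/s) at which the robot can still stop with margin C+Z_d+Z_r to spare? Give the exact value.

v_R_max = 29/20 m/s = 1.4500 m/s

at the boundary: (1/5)·v² + (3/5)·v + (-2581/2000) = 0
  disc = (3/5)² − 4·(1/5)·(-2581/2000) = 3481/2500 ; √disc = 59/50
  v_R = (−(3/5) + 59/50) / (2·(1/5)) = 29/20 m/s
check:
braking lasts T_s = (29/20)/(5/2) = 0.5800 s
reaction-phase robot travel = 1.4500·0.2000 = 0.2900 m
braking distance = 1.4500²/(2·2.5000) = 0.4205 m
person approaches 1.0000·(0.2000+0.5800) = 0.7800 m
residual clearance needed = 0.2500+0.0250+0.0500 = 0.3250 m
sum ≈ 0.2900+0.4205+0.7800+0.3250 ≈ 1.8155 m = S ✓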